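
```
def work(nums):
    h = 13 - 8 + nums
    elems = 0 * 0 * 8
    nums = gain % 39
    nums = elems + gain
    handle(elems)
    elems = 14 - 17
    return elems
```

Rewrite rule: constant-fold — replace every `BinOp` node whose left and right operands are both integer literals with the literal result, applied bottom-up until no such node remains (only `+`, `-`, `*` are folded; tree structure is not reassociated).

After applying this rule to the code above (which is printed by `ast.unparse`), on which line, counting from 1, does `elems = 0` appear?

Transformed code:
def work(nums):
    h = 5 + nums
    elems = 0
    nums = gain % 39
    nums = elems + gain
    handle(elems)
    elems = -3
    return elems

3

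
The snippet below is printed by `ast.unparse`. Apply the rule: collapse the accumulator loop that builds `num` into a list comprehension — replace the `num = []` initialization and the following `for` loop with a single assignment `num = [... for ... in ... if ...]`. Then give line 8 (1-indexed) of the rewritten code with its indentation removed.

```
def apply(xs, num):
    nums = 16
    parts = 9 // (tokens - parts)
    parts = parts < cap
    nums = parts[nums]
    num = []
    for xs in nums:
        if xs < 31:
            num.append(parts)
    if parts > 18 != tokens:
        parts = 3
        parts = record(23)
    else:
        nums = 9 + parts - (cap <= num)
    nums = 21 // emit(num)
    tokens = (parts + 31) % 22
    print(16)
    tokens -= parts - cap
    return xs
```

Transformed code:
def apply(xs, num):
    nums = 16
    parts = 9 // (tokens - parts)
    parts = parts < cap
    nums = parts[nums]
    num = [parts for xs in nums if xs < 31]
    if parts > 18 != tokens:
        parts = 3
        parts = record(23)
    else:
        nums = 9 + parts - (cap <= num)
    nums = 21 // emit(num)
    tokens = (parts + 31) % 22
    print(16)
    tokens -= parts - cap
    return xs

parts = 3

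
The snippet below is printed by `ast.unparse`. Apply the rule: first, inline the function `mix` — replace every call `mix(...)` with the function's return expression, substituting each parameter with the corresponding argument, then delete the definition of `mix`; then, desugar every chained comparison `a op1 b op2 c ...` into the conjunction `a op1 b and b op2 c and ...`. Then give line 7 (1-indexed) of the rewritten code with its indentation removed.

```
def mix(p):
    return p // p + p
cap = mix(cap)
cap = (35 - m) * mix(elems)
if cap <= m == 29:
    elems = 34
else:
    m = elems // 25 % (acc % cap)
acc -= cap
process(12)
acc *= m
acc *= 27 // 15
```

acc -= cap

Transformed code:
cap = cap // cap + cap
cap = (35 - m) * (elems // elems + elems)
if cap <= m and m == 29:
    elems = 34
else:
    m = elems // 25 % (acc % cap)
acc -= cap
process(12)
acc *= m
acc *= 27 // 15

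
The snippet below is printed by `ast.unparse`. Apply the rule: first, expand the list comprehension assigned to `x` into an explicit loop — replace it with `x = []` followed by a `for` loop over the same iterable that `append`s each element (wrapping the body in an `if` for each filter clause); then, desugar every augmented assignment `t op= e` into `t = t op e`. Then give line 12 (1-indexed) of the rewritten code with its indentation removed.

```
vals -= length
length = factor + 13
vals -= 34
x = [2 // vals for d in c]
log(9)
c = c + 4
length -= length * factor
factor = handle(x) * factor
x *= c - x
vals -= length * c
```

vals = vals - length * c

Transformed code:
vals = vals - length
length = factor + 13
vals = vals - 34
x = []
for d in c:
    x.append(2 // vals)
log(9)
c = c + 4
length = length - length * factor
factor = handle(x) * factor
x = x * (c - x)
vals = vals - length * c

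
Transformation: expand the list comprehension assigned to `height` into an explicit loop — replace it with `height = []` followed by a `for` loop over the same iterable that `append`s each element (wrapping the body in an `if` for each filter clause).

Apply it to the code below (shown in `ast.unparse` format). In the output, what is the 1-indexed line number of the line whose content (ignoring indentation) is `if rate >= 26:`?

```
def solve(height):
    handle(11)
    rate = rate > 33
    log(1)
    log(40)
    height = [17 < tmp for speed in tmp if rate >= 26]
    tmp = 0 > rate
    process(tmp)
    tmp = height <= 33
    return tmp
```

8

Transformed code:
def solve(height):
    handle(11)
    rate = rate > 33
    log(1)
    log(40)
    height = []
    for speed in tmp:
        if rate >= 26:
            height.append(17 < tmp)
    tmp = 0 > rate
    process(tmp)
    tmp = height <= 33
    return tmp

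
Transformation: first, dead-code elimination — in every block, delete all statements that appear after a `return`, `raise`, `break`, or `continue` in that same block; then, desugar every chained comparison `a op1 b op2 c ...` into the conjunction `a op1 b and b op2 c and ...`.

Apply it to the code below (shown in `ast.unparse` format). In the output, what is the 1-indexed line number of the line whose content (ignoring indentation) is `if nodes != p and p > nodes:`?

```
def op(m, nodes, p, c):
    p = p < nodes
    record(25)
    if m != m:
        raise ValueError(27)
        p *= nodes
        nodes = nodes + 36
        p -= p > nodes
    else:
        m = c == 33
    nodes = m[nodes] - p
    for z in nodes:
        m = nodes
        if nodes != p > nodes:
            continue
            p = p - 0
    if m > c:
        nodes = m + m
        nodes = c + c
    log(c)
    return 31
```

Transformed code:
def op(m, nodes, p, c):
    p = p < nodes
    record(25)
    if m != m:
        raise ValueError(27)
    else:
        m = c == 33
    nodes = m[nodes] - p
    for z in nodes:
        m = nodes
        if nodes != p and p > nodes:
            continue
    if m > c:
        nodes = m + m
        nodes = c + c
    log(c)
    return 31

11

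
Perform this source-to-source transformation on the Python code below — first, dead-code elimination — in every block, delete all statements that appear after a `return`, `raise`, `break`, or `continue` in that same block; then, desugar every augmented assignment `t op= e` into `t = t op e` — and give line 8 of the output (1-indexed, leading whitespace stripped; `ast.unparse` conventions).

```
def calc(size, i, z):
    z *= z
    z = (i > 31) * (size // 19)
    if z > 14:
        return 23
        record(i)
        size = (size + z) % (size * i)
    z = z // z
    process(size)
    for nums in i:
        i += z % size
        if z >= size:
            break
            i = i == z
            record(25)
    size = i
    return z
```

Transformed code:
def calc(size, i, z):
    z = z * z
    z = (i > 31) * (size // 19)
    if z > 14:
        return 23
    z = z // z
    process(size)
    for nums in i:
        i = i + z % size
        if z >= size:
            break
    size = i
    return z

for nums in i:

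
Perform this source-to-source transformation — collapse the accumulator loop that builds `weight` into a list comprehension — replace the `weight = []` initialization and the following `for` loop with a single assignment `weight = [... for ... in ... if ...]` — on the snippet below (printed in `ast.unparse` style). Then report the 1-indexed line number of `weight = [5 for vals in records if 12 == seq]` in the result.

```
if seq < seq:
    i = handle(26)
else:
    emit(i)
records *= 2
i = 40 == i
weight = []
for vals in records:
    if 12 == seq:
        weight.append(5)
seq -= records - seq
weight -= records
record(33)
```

7

Transformed code:
if seq < seq:
    i = handle(26)
else:
    emit(i)
records *= 2
i = 40 == i
weight = [5 for vals in records if 12 == seq]
seq -= records - seq
weight -= records
record(33)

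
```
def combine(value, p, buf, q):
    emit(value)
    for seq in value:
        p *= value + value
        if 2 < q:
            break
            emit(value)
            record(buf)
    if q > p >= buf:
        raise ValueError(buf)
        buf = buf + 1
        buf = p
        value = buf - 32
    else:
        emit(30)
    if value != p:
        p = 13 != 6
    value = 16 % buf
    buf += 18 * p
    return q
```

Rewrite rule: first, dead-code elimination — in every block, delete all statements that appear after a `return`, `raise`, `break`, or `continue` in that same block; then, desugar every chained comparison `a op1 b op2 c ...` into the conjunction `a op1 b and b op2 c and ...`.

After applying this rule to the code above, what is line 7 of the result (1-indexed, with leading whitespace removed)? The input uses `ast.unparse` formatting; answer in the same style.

Transformed code:
def combine(value, p, buf, q):
    emit(value)
    for seq in value:
        p *= value + value
        if 2 < q:
            break
    if q > p and p >= buf:
        raise ValueError(buf)
    else:
        emit(30)
    if value != p:
        p = 13 != 6
    value = 16 % buf
    buf += 18 * p
    return q

if q > p and p >= buf:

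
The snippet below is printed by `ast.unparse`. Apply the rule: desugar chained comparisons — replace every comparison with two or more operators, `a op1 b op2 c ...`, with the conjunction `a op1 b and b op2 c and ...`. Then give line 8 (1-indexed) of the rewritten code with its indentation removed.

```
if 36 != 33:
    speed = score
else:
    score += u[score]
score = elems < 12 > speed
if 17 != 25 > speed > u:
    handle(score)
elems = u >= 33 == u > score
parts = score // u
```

Transformed code:
if 36 != 33:
    speed = score
else:
    score += u[score]
score = elems < 12 and 12 > speed
if 17 != 25 and 25 > speed and (speed > u):
    handle(score)
elems = u >= 33 and 33 == u and (u > score)
parts = score // u

elems = u >= 33 and 33 == u and (u > score)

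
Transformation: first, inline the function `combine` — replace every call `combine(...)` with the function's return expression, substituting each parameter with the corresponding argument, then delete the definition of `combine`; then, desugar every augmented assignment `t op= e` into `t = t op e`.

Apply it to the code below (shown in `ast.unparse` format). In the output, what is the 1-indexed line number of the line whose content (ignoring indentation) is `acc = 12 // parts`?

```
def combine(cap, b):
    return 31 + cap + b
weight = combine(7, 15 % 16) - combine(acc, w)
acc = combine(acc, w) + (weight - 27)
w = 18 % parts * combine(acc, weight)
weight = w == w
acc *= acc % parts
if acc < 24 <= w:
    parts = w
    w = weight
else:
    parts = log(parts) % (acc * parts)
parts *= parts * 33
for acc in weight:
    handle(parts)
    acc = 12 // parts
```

Transformed code:
weight = 31 + 7 + 15 % 16 - (31 + acc + w)
acc = 31 + acc + w + (weight - 27)
w = 18 % parts * (31 + acc + weight)
weight = w == w
acc = acc * (acc % parts)
if acc < 24 <= w:
    parts = w
    w = weight
else:
    parts = log(parts) % (acc * parts)
parts = parts * (parts * 33)
for acc in weight:
    handle(parts)
    acc = 12 // parts

14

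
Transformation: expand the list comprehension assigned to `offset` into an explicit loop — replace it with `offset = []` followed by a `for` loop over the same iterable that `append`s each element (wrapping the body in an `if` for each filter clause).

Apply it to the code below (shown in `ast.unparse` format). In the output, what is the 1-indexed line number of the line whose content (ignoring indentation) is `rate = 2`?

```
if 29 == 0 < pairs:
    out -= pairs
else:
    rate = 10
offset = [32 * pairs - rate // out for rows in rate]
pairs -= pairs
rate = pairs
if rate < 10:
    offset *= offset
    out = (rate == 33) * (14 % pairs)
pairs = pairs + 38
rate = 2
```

Transformed code:
if 29 == 0 < pairs:
    out -= pairs
else:
    rate = 10
offset = []
for rows in rate:
    offset.append(32 * pairs - rate // out)
pairs -= pairs
rate = pairs
if rate < 10:
    offset *= offset
    out = (rate == 33) * (14 % pairs)
pairs = pairs + 38
rate = 2

14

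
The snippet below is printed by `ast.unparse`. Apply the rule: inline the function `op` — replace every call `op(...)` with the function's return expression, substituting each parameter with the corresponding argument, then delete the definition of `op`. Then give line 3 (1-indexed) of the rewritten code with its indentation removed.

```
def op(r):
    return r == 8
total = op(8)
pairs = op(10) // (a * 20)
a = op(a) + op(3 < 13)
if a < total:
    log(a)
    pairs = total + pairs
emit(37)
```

a = (a == 8) + ((3 < 13) == 8)

Transformed code:
total = 8 == 8
pairs = (10 == 8) // (a * 20)
a = (a == 8) + ((3 < 13) == 8)
if a < total:
    log(a)
    pairs = total + pairs
emit(37)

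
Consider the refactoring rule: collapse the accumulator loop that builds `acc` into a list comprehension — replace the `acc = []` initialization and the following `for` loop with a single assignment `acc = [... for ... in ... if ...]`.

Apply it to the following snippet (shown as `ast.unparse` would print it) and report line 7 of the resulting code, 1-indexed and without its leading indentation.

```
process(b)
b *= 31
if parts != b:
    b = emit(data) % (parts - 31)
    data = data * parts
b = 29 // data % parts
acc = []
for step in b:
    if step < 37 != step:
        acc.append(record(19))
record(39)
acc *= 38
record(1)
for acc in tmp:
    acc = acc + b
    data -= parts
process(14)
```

acc = [record(19) for step in b if step < 37 != step]

Transformed code:
process(b)
b *= 31
if parts != b:
    b = emit(data) % (parts - 31)
    data = data * parts
b = 29 // data % parts
acc = [record(19) for step in b if step < 37 != step]
record(39)
acc *= 38
record(1)
for acc in tmp:
    acc = acc + b
    data -= parts
process(14)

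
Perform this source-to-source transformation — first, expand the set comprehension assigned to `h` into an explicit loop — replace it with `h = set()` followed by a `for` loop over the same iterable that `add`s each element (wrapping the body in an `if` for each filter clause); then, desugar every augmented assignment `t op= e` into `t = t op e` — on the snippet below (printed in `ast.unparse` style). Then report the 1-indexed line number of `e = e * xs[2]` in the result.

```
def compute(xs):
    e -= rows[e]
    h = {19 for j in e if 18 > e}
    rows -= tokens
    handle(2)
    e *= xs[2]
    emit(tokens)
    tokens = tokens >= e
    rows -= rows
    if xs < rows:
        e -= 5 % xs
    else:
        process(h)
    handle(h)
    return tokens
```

9

Transformed code:
def compute(xs):
    e = e - rows[e]
    h = set()
    for j in e:
        if 18 > e:
            h.add(19)
    rows = rows - tokens
    handle(2)
    e = e * xs[2]
    emit(tokens)
    tokens = tokens >= e
    rows = rows - rows
    if xs < rows:
        e = e - 5 % xs
    else:
        process(h)
    handle(h)
    return tokens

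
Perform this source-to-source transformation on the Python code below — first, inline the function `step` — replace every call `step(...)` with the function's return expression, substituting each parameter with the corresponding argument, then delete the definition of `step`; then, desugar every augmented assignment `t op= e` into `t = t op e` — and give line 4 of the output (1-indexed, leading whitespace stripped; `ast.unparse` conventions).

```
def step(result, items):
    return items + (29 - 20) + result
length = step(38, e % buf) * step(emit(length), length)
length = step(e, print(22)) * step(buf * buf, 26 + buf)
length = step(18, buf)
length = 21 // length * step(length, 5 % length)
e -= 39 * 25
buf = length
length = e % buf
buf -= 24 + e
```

length = 21 // length * (5 % length + (29 - 20) + length)

Transformed code:
length = (e % buf + (29 - 20) + 38) * (length + (29 - 20) + emit(length))
length = (print(22) + (29 - 20) + e) * (26 + buf + (29 - 20) + buf * buf)
length = buf + (29 - 20) + 18
length = 21 // length * (5 % length + (29 - 20) + length)
e = e - 39 * 25
buf = length
length = e % buf
buf = buf - (24 + e)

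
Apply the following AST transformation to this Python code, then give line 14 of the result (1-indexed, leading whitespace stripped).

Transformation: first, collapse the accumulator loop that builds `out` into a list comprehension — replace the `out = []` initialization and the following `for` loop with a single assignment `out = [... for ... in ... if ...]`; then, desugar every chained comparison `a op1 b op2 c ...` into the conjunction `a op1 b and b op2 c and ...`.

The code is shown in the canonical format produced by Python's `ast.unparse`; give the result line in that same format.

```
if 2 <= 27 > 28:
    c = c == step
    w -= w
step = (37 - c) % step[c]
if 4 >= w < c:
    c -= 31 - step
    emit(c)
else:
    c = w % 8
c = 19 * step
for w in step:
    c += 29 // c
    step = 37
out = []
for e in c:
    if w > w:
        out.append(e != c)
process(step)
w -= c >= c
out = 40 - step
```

Transformed code:
if 2 <= 27 and 27 > 28:
    c = c == step
    w -= w
step = (37 - c) % step[c]
if 4 >= w and w < c:
    c -= 31 - step
    emit(c)
else:
    c = w % 8
c = 19 * step
for w in step:
    c += 29 // c
    step = 37
out = [e != c for e in c if w > w]
process(step)
w -= c >= c
out = 40 - step

out = [e != c for e in c if w > w]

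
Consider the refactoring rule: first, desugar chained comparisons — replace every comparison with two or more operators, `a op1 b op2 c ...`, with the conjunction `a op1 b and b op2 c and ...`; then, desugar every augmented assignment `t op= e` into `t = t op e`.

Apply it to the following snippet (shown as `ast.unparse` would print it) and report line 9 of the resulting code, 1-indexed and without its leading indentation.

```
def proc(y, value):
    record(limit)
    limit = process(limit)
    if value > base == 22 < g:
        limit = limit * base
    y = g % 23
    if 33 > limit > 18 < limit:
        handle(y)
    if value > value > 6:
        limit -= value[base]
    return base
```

Transformed code:
def proc(y, value):
    record(limit)
    limit = process(limit)
    if value > base and base == 22 and (22 < g):
        limit = limit * base
    y = g % 23
    if 33 > limit and limit > 18 and (18 < limit):
        handle(y)
    if value > value and value > 6:
        limit = limit - value[base]
    return base

if value > value and value > 6:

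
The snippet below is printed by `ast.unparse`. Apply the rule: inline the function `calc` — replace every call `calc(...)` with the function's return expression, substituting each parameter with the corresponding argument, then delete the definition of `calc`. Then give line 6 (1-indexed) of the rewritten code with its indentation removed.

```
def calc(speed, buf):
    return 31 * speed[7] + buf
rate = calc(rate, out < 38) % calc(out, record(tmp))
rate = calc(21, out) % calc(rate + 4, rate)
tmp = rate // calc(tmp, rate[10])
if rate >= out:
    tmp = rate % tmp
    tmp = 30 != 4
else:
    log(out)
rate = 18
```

tmp = 30 != 4

Transformed code:
rate = (31 * rate[7] + (out < 38)) % (31 * out[7] + record(tmp))
rate = (31 * 21[7] + out) % (31 * (rate + 4)[7] + rate)
tmp = rate // (31 * tmp[7] + rate[10])
if rate >= out:
    tmp = rate % tmp
    tmp = 30 != 4
else:
    log(out)
rate = 18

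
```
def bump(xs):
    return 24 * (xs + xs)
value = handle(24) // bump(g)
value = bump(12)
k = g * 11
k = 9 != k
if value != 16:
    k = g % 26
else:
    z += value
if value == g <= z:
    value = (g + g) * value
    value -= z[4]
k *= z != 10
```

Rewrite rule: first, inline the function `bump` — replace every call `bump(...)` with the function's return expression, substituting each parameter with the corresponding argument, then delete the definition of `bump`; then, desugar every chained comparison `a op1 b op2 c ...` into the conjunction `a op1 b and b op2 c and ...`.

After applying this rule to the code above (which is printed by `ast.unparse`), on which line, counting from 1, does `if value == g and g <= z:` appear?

Transformed code:
value = handle(24) // (24 * (g + g))
value = 24 * (12 + 12)
k = g * 11
k = 9 != k
if value != 16:
    k = g % 26
else:
    z += value
if value == g and g <= z:
    value = (g + g) * value
    value -= z[4]
k *= z != 10

9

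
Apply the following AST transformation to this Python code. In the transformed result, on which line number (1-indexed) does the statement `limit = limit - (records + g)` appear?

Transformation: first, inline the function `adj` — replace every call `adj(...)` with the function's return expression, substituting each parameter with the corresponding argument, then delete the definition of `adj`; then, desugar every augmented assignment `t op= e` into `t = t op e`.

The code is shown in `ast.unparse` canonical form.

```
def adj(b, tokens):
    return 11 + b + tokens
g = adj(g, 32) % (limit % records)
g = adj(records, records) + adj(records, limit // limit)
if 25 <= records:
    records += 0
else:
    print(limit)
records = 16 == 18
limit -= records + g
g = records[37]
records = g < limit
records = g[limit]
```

Transformed code:
g = (11 + g + 32) % (limit % records)
g = 11 + records + records + (11 + records + limit // limit)
if 25 <= records:
    records = records + 0
else:
    print(limit)
records = 16 == 18
limit = limit - (records + g)
g = records[37]
records = g < limit
records = g[limit]

8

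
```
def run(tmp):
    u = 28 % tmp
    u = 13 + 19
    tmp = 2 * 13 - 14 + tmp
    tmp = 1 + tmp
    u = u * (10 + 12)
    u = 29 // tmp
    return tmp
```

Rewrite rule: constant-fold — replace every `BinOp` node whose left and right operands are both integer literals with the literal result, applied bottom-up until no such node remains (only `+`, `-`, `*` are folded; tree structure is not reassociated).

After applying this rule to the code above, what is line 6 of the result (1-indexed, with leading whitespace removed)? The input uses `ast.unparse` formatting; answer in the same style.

u = u * 22

Transformed code:
def run(tmp):
    u = 28 % tmp
    u = 32
    tmp = 12 + tmp
    tmp = 1 + tmp
    u = u * 22
    u = 29 // tmp
    return tmp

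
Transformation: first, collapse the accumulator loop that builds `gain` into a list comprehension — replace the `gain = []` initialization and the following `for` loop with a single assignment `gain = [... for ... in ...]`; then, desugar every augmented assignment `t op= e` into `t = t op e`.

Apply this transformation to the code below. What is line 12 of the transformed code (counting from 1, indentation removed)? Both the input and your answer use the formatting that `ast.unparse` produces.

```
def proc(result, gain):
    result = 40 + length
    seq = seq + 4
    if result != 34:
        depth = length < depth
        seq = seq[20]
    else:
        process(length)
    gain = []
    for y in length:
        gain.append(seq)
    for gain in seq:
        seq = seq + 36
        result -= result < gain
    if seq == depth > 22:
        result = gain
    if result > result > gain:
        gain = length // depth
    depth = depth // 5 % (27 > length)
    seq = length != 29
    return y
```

Transformed code:
def proc(result, gain):
    result = 40 + length
    seq = seq + 4
    if result != 34:
        depth = length < depth
        seq = seq[20]
    else:
        process(length)
    gain = [seq for y in length]
    for gain in seq:
        seq = seq + 36
        result = result - (result < gain)
    if seq == depth > 22:
        result = gain
    if result > result > gain:
        gain = length // depth
    depth = depth // 5 % (27 > length)
    seq = length != 29
    return y

result = result - (result < gain)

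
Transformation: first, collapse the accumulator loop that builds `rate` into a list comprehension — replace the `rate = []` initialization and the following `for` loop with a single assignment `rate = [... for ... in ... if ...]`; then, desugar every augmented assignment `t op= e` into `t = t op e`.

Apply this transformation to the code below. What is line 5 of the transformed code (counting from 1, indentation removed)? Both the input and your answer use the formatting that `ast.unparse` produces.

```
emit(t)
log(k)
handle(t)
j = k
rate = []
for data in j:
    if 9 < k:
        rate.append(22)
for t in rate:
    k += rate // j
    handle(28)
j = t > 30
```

Transformed code:
emit(t)
log(k)
handle(t)
j = k
rate = [22 for data in j if 9 < k]
for t in rate:
    k = k + rate // j
    handle(28)
j = t > 30

rate = [22 for data in j if 9 < k]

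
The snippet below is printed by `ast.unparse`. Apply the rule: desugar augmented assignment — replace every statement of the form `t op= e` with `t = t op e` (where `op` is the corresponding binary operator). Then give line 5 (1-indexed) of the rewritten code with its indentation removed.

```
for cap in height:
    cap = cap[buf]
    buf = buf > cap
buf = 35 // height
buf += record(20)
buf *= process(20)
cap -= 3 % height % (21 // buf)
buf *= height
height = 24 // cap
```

Transformed code:
for cap in height:
    cap = cap[buf]
    buf = buf > cap
buf = 35 // height
buf = buf + record(20)
buf = buf * process(20)
cap = cap - 3 % height % (21 // buf)
buf = buf * height
height = 24 // cap

buf = buf + record(20)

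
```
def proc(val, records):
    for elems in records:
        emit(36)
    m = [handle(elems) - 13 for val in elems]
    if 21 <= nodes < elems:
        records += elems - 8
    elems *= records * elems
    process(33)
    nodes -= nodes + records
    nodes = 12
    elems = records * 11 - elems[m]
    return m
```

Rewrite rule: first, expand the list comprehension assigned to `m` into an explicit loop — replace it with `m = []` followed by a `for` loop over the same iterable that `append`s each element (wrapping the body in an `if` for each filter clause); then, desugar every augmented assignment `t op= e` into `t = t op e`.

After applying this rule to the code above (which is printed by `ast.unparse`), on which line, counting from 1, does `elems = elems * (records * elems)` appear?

Transformed code:
def proc(val, records):
    for elems in records:
        emit(36)
    m = []
    for val in elems:
        m.append(handle(elems) - 13)
    if 21 <= nodes < elems:
        records = records + (elems - 8)
    elems = elems * (records * elems)
    process(33)
    nodes = nodes - (nodes + records)
    nodes = 12
    elems = records * 11 - elems[m]
    return m

9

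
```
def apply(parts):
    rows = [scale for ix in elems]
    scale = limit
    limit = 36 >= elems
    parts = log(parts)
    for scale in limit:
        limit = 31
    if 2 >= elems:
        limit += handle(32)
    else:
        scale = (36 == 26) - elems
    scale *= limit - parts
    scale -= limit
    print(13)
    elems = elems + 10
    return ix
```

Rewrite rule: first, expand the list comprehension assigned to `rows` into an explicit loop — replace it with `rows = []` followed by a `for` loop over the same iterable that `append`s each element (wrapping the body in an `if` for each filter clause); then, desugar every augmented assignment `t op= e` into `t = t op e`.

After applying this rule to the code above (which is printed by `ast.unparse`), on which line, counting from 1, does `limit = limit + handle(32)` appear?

Transformed code:
def apply(parts):
    rows = []
    for ix in elems:
        rows.append(scale)
    scale = limit
    limit = 36 >= elems
    parts = log(parts)
    for scale in limit:
        limit = 31
    if 2 >= elems:
        limit = limit + handle(32)
    else:
        scale = (36 == 26) - elems
    scale = scale * (limit - parts)
    scale = scale - limit
    print(13)
    elems = elems + 10
    return ix

11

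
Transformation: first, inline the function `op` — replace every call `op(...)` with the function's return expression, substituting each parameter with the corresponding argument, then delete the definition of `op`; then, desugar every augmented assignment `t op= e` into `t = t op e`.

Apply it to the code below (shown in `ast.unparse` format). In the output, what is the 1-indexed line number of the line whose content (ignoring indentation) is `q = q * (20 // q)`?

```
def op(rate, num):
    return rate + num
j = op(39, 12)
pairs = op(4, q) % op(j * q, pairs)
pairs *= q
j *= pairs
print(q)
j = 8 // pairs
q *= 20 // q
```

Transformed code:
j = 39 + 12
pairs = (4 + q) % (j * q + pairs)
pairs = pairs * q
j = j * pairs
print(q)
j = 8 // pairs
q = q * (20 // q)

7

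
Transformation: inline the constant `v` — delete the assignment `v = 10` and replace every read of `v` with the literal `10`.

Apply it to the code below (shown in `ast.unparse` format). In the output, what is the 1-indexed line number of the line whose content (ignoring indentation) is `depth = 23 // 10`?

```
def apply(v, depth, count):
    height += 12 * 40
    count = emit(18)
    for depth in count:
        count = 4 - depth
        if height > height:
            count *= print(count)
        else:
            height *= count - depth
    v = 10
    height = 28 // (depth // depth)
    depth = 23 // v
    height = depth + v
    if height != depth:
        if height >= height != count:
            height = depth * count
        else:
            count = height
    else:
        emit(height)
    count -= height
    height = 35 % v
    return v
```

11

Transformed code:
def apply(v, depth, count):
    height += 12 * 40
    count = emit(18)
    for depth in count:
        count = 4 - depth
        if height > height:
            count *= print(count)
        else:
            height *= count - depth
    height = 28 // (depth // depth)
    depth = 23 // 10
    height = depth + 10
    if height != depth:
        if height >= height != count:
            height = depth * count
        else:
            count = height
    else:
        emit(height)
    count -= height
    height = 35 % 10
    return 10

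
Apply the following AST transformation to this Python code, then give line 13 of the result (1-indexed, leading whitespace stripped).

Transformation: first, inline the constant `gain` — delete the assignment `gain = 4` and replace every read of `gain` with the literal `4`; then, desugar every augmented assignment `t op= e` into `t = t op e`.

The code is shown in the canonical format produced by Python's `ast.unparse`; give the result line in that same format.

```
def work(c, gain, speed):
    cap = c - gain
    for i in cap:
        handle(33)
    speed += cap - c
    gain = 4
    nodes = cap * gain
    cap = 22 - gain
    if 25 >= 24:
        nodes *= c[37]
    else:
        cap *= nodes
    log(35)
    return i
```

return i

Transformed code:
def work(c, gain, speed):
    cap = c - 4
    for i in cap:
        handle(33)
    speed = speed + (cap - c)
    nodes = cap * 4
    cap = 22 - 4
    if 25 >= 24:
        nodes = nodes * c[37]
    else:
        cap = cap * nodes
    log(35)
    return i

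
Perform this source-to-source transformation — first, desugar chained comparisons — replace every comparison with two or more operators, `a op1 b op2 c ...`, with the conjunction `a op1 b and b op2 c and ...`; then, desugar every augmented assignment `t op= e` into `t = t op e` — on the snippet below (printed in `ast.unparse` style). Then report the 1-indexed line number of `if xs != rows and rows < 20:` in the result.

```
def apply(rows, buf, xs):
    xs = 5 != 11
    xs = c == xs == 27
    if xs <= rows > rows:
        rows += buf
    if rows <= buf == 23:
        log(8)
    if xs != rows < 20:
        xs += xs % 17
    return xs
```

Transformed code:
def apply(rows, buf, xs):
    xs = 5 != 11
    xs = c == xs and xs == 27
    if xs <= rows and rows > rows:
        rows = rows + buf
    if rows <= buf and buf == 23:
        log(8)
    if xs != rows and rows < 20:
        xs = xs + xs % 17
    return xs

8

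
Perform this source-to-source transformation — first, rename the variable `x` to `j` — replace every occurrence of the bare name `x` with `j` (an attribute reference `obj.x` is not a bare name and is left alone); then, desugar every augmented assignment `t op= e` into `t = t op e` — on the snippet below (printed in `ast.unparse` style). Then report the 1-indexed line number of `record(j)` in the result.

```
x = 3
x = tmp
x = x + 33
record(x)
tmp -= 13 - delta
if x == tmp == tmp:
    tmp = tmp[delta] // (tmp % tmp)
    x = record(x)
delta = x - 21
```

4

Transformed code:
j = 3
j = tmp
j = j + 33
record(j)
tmp = tmp - (13 - delta)
if j == tmp == tmp:
    tmp = tmp[delta] // (tmp % tmp)
    j = record(j)
delta = j - 21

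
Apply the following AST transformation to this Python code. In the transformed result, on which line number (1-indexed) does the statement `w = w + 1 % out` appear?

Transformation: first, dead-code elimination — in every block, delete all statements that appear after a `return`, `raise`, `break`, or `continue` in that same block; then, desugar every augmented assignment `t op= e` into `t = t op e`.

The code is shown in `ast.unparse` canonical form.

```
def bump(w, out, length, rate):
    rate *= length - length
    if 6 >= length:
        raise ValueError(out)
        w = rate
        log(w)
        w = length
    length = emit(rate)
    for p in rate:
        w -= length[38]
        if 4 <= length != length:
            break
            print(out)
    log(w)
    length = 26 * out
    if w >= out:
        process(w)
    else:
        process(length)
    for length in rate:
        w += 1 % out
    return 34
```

17

Transformed code:
def bump(w, out, length, rate):
    rate = rate * (length - length)
    if 6 >= length:
        raise ValueError(out)
    length = emit(rate)
    for p in rate:
        w = w - length[38]
        if 4 <= length != length:
            break
    log(w)
    length = 26 * out
    if w >= out:
        process(w)
    else:
        process(length)
    for length in rate:
        w = w + 1 % out
    return 34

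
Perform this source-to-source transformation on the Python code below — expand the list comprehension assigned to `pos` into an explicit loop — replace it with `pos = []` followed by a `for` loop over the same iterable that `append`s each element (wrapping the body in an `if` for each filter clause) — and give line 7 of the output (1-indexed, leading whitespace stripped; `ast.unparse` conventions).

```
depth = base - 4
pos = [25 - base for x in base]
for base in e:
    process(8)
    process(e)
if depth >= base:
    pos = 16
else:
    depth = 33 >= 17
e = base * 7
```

process(e)

Transformed code:
depth = base - 4
pos = []
for x in base:
    pos.append(25 - base)
for base in e:
    process(8)
    process(e)
if depth >= base:
    pos = 16
else:
    depth = 33 >= 17
e = base * 7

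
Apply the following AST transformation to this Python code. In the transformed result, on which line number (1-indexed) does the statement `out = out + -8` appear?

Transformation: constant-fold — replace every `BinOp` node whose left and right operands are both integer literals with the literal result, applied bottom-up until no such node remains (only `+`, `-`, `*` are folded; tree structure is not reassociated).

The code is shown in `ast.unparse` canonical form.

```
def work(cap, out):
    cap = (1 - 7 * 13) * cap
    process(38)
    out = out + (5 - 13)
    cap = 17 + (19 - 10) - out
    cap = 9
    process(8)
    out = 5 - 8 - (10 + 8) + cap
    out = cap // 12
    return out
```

4

Transformed code:
def work(cap, out):
    cap = -90 * cap
    process(38)
    out = out + -8
    cap = 26 - out
    cap = 9
    process(8)
    out = -21 + cap
    out = cap // 12
    return out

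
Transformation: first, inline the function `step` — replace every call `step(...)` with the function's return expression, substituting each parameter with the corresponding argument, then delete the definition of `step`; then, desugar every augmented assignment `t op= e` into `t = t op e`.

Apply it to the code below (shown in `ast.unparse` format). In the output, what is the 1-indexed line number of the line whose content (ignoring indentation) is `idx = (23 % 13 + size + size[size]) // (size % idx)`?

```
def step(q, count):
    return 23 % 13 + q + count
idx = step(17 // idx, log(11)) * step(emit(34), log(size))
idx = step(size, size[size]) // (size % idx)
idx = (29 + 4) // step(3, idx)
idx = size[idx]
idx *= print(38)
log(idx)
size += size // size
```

2

Transformed code:
idx = (23 % 13 + 17 // idx + log(11)) * (23 % 13 + emit(34) + log(size))
idx = (23 % 13 + size + size[size]) // (size % idx)
idx = (29 + 4) // (23 % 13 + 3 + idx)
idx = size[idx]
idx = idx * print(38)
log(idx)
size = size + size // size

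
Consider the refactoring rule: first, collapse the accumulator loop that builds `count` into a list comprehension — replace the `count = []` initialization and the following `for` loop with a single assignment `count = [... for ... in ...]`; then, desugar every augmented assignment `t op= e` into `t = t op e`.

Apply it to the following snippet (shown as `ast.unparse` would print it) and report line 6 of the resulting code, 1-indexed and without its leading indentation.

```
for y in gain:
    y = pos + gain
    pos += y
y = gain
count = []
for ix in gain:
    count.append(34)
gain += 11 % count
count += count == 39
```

gain = gain + 11 % count

Transformed code:
for y in gain:
    y = pos + gain
    pos = pos + y
y = gain
count = [34 for ix in gain]
gain = gain + 11 % count
count = count + (count == 39)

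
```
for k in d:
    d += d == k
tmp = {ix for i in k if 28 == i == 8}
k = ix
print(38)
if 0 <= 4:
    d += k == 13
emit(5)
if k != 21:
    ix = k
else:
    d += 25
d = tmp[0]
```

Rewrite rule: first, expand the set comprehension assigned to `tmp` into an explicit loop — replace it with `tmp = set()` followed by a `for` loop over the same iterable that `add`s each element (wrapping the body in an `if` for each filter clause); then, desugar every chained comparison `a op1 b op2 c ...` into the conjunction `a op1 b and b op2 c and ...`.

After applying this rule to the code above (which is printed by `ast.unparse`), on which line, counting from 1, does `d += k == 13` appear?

Transformed code:
for k in d:
    d += d == k
tmp = set()
for i in k:
    if 28 == i and i == 8:
        tmp.add(ix)
k = ix
print(38)
if 0 <= 4:
    d += k == 13
emit(5)
if k != 21:
    ix = k
else:
    d += 25
d = tmp[0]

10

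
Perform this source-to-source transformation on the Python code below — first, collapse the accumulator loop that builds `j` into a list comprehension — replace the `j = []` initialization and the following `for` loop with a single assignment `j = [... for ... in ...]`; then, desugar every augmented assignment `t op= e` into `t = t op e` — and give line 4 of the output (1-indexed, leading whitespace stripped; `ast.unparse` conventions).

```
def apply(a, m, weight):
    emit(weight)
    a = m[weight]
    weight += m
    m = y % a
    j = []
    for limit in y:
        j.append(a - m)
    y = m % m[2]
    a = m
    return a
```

weight = weight + m

Transformed code:
def apply(a, m, weight):
    emit(weight)
    a = m[weight]
    weight = weight + m
    m = y % a
    j = [a - m for limit in y]
    y = m % m[2]
    a = m
    return a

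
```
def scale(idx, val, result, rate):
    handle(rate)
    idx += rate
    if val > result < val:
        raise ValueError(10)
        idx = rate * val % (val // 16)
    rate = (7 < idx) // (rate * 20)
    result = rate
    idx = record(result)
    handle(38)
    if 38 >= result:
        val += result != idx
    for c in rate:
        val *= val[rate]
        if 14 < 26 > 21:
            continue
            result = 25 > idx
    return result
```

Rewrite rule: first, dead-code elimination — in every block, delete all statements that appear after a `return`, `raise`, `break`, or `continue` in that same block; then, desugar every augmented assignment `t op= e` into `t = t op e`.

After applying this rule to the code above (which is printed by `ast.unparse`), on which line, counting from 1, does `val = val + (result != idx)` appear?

11

Transformed code:
def scale(idx, val, result, rate):
    handle(rate)
    idx = idx + rate
    if val > result < val:
        raise ValueError(10)
    rate = (7 < idx) // (rate * 20)
    result = rate
    idx = record(result)
    handle(38)
    if 38 >= result:
        val = val + (result != idx)
    for c in rate:
        val = val * val[rate]
        if 14 < 26 > 21:
            continue
    return result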